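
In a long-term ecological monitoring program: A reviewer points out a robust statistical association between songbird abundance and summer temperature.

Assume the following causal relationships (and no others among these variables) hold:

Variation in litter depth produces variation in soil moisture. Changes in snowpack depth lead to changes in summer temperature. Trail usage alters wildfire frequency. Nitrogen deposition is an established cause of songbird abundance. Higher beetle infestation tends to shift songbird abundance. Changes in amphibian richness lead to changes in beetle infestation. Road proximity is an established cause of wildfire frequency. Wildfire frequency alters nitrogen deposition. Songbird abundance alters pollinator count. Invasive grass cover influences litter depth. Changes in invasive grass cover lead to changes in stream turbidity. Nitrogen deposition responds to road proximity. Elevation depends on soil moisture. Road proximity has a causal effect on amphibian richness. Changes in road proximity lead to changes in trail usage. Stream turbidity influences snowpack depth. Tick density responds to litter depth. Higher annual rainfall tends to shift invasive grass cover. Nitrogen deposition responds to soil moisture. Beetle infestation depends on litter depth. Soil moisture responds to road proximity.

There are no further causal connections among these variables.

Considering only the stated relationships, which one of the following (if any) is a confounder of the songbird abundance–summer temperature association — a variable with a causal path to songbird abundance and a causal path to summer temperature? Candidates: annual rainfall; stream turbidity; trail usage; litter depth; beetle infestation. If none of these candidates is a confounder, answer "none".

Annual rainfall causes songbird abundance (annual rainfall → invasive grass cover → litter depth → beetle infestation → songbird abundance) and also causes summer temperature (annual rainfall → invasive grass cover → stream turbidity → snowpack depth → summer temperature); it is a common cause of both.
Each of the other candidates lacks a causal path to at least one of songbird abundance and summer temperature, so they do not confound the relationship.

annual rainfall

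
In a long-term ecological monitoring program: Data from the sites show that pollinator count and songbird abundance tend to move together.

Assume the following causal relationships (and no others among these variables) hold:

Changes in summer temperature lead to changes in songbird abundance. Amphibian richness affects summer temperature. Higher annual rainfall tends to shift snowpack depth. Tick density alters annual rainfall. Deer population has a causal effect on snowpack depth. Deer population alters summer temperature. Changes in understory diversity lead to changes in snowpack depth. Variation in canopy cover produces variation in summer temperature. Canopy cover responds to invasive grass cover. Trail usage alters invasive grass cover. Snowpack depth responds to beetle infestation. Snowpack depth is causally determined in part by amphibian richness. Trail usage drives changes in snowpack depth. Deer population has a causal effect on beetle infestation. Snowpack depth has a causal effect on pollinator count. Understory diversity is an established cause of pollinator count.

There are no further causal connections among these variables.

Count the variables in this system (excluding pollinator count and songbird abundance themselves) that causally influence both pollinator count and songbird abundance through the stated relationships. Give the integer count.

3

The common causes are: amphibian richness (to pollinator count via amphibian richness → snowpack depth → pollinator count; to songbird abundance via amphibian richness → summer temperature → songbird abundance); deer population (to pollinator count via deer population → snowpack depth → pollinator count; to songbird abundance via deer population → summer temperature → songbird abundance); trail usage (to pollinator count via trail usage → snowpack depth → pollinator count; to songbird abundance via trail usage → invasive grass cover → canopy cover → summer temperature → songbird abundance).
Every other variable lacks a causal path to at least one of pollinator count and songbird abundance.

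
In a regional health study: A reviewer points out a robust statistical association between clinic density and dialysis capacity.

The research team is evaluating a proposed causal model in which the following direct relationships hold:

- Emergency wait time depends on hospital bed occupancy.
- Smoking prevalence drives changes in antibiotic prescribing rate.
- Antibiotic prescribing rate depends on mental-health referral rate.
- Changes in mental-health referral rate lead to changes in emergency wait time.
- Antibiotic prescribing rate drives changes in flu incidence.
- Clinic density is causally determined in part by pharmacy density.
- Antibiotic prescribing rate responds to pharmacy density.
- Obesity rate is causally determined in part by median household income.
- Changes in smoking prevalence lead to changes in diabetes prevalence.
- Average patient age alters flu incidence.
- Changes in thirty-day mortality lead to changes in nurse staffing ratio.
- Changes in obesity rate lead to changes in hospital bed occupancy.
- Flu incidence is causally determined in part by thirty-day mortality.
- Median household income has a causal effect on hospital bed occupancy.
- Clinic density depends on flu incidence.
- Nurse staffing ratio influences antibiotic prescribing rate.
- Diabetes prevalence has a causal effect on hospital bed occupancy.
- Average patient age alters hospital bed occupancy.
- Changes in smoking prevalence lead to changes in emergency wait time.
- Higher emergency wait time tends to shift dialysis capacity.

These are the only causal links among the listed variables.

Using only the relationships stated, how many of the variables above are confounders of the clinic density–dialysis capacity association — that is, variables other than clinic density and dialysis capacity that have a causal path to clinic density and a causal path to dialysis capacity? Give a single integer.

3

The common causes are: average patient age (to clinic density via average patient age → flu incidence → clinic density; to dialysis capacity via average patient age → hospital bed occupancy → emergency wait time → dialysis capacity); mental-health referral rate (to clinic density via mental-health referral rate → antibiotic prescribing rate → flu incidence → clinic density; to dialysis capacity via mental-health referral rate → emergency wait time → dialysis capacity); smoking prevalence (to clinic density via smoking prevalence → antibiotic prescribing rate → flu incidence → clinic density; to dialysis capacity via smoking prevalence → emergency wait time → dialysis capacity).
Every other variable lacks a causal path to at least one of clinic density and dialysis capacity.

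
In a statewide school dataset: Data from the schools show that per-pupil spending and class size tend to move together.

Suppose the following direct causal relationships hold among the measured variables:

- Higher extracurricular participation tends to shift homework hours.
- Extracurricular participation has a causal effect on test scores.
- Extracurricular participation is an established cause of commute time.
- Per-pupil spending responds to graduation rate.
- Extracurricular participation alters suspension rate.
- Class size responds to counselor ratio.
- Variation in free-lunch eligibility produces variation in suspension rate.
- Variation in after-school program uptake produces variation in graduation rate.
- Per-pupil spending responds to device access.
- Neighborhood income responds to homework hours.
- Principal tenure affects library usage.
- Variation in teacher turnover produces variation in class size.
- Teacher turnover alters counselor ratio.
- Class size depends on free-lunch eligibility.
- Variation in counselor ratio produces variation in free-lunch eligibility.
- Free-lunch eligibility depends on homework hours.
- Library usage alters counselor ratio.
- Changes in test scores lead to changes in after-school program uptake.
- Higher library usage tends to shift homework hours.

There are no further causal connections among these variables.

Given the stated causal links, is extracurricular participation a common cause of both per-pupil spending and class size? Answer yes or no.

Extracurricular participation has a causal path to per-pupil spending (extracurricular participation → test scores → after-school program uptake → graduation rate → per-pupil spending) and to class size (extracurricular participation → homework hours → free-lunch eligibility → class size), so it is a common cause of both — a confounder.

yes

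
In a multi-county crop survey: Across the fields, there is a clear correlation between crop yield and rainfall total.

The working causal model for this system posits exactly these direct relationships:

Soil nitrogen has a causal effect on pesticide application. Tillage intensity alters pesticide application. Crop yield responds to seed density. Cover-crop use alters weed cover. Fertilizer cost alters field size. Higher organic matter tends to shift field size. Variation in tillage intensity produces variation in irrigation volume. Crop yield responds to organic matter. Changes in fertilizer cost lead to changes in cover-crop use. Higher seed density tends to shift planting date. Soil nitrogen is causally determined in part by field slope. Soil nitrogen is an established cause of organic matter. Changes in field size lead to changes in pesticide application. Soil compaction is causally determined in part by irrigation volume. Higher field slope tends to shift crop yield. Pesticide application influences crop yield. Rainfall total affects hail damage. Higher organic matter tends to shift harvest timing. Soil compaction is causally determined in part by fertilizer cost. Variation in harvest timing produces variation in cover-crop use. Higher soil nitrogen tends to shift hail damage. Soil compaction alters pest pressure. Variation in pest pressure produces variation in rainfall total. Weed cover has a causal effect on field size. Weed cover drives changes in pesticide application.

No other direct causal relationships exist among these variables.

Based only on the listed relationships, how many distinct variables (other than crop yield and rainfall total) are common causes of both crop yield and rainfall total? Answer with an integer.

The common causes are: fertilizer cost (to crop yield via fertilizer cost → field size → pesticide application → crop yield; to rainfall total via fertilizer cost → soil compaction → pest pressure → rainfall total); tillage intensity (to crop yield via tillage intensity → pesticide application → crop yield; to rainfall total via tillage intensity → irrigation volume → soil compaction → pest pressure → rainfall total).
Every other variable lacks a causal path to at least one of crop yield and rainfall total.

2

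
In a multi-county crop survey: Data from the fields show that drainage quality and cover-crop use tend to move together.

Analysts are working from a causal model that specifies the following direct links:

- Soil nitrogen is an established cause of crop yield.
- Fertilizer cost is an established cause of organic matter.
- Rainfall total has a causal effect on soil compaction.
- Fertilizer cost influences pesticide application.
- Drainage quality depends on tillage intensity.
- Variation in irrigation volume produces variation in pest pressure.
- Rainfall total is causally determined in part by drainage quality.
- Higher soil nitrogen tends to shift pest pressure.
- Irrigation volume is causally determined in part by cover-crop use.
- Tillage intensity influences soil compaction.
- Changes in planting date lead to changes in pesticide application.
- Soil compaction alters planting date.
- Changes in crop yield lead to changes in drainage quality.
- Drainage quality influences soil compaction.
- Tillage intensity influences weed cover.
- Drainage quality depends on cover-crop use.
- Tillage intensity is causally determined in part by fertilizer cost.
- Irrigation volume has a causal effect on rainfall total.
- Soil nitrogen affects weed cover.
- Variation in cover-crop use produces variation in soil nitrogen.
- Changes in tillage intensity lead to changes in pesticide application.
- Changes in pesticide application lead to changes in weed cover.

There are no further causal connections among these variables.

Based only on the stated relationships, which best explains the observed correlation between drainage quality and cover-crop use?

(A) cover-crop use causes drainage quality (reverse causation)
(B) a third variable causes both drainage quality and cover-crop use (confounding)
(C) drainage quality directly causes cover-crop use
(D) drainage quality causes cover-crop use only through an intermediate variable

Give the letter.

The stated link runs cover-crop use → drainage quality; drainage quality has no causal path to cover-crop use. No variable causes both, so confounding is ruled out. The correlation reflects reverse causation.

A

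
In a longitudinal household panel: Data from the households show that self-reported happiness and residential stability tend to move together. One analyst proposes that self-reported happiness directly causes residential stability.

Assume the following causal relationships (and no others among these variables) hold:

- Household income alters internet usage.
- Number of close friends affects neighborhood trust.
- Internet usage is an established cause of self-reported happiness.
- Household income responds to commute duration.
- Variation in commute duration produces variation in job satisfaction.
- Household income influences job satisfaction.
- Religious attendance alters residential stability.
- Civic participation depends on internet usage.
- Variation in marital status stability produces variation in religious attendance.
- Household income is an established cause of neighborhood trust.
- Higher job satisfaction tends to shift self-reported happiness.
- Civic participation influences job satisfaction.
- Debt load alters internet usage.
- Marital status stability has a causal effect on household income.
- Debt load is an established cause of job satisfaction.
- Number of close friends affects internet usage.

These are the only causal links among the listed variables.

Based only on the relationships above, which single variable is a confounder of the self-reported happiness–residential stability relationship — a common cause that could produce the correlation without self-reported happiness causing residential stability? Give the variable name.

marital status stability

Marital status stability has a causal path to self-reported happiness (marital status stability → household income → job satisfaction → self-reported happiness) and a separate causal path to residential stability (marital status stability → religious attendance → residential stability), so it is a common cause of both.
No stated relationship gives self-reported happiness a causal route to residential stability, so the correlation is explained by the shared upstream cause rather than a direct effect.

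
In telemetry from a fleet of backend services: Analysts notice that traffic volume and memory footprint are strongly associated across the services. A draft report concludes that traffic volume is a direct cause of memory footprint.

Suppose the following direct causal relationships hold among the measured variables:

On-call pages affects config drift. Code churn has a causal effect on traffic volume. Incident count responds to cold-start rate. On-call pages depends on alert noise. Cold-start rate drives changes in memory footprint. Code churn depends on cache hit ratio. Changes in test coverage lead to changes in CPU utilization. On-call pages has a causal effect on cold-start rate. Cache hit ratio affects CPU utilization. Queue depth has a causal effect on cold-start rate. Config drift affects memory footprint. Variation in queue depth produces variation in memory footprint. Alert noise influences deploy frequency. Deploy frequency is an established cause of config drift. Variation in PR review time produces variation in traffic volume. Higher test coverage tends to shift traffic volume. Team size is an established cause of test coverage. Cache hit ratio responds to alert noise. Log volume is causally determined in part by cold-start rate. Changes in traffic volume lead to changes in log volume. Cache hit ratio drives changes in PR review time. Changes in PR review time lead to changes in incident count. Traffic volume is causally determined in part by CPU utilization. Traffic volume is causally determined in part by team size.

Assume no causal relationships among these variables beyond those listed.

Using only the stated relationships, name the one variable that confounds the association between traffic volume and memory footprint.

Alert noise has a causal path to traffic volume (alert noise → cache hit ratio → code churn → traffic volume) and a separate causal path to memory footprint (alert noise → on-call pages → cold-start rate → memory footprint), so it is a common cause of both.
No stated relationship gives traffic volume a causal route to memory footprint, so the correlation is explained by the shared upstream cause rather than a direct effect.

alert noise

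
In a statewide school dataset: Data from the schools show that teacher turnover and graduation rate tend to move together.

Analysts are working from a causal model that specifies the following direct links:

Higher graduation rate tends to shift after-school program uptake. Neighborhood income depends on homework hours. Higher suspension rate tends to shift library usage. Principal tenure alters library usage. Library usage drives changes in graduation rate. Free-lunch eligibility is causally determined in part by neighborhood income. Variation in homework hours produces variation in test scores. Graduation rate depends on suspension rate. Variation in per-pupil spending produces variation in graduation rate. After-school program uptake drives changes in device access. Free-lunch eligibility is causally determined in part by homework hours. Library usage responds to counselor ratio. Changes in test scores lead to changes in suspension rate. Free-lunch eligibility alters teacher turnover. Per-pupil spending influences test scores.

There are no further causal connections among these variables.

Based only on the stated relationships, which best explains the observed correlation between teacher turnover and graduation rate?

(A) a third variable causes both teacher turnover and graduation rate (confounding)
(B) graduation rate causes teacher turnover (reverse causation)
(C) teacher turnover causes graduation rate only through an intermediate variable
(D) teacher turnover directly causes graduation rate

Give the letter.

Homework hours causes teacher turnover (homework hours → free-lunch eligibility → teacher turnover) and graduation rate (homework hours → test scores → suspension rate → graduation rate) — a common cause creating the correlation.
There is no stated path from teacher turnover to graduation rate or from graduation rate to teacher turnover, so neither direct nor reverse causation applies.

A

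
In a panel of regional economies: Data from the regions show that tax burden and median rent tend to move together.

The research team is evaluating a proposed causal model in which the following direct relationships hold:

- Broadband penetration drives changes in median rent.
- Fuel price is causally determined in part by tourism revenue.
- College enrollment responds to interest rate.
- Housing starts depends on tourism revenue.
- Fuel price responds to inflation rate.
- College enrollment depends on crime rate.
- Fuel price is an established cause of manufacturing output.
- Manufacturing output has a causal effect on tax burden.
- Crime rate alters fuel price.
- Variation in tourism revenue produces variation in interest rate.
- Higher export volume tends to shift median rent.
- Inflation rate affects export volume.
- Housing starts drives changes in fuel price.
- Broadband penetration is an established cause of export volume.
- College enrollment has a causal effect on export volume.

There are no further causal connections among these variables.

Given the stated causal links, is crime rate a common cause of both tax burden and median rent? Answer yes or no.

Crime rate has a causal path to tax burden (crime rate → fuel price → manufacturing output → tax burden) and to median rent (crime rate → college enrollment → export volume → median rent), so it is a common cause of both — a confounder.

yes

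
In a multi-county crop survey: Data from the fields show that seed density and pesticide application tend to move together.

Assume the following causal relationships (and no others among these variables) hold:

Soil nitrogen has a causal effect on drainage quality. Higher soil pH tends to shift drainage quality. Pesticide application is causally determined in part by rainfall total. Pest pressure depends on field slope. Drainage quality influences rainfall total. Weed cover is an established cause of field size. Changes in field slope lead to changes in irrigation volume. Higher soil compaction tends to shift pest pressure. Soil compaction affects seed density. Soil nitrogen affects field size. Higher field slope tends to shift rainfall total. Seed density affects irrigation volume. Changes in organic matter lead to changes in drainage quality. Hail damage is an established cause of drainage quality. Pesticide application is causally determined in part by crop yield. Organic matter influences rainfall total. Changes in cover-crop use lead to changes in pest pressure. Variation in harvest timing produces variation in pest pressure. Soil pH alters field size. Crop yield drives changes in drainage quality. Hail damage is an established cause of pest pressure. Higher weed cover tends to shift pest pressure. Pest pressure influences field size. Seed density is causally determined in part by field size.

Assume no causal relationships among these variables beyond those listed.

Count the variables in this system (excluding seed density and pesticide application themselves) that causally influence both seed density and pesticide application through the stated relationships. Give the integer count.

The common causes are: field slope (to seed density via field slope → pest pressure → field size → seed density; to pesticide application via field slope → rainfall total → pesticide application); hail damage (to seed density via hail damage → pest pressure → field size → seed density; to pesticide application via hail damage → drainage quality → rainfall total → pesticide application); soil nitrogen (to seed density via soil nitrogen → field size → seed density; to pesticide application via soil nitrogen → drainage quality → rainfall total → pesticide application); soil pH (to seed density via soil pH → field size → seed density; to pesticide application via soil pH → drainage quality → rainfall total → pesticide application).
Every other variable lacks a causal path to at least one of seed density and pesticide application.

4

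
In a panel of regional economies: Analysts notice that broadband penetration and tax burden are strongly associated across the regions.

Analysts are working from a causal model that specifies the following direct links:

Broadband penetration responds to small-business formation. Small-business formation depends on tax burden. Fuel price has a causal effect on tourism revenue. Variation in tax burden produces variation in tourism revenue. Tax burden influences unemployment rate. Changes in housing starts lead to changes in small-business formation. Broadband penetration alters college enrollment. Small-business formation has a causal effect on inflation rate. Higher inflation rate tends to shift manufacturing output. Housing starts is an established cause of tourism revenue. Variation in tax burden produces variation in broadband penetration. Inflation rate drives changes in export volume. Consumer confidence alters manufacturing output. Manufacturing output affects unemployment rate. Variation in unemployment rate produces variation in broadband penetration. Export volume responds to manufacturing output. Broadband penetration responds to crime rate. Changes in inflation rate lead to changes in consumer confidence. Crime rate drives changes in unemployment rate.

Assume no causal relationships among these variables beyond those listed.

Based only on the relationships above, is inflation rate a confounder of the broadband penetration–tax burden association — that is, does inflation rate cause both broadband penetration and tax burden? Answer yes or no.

no

Inflation rate has no stated causal path to tax burden. A confounder must cause both variables, so inflation rate does not qualify.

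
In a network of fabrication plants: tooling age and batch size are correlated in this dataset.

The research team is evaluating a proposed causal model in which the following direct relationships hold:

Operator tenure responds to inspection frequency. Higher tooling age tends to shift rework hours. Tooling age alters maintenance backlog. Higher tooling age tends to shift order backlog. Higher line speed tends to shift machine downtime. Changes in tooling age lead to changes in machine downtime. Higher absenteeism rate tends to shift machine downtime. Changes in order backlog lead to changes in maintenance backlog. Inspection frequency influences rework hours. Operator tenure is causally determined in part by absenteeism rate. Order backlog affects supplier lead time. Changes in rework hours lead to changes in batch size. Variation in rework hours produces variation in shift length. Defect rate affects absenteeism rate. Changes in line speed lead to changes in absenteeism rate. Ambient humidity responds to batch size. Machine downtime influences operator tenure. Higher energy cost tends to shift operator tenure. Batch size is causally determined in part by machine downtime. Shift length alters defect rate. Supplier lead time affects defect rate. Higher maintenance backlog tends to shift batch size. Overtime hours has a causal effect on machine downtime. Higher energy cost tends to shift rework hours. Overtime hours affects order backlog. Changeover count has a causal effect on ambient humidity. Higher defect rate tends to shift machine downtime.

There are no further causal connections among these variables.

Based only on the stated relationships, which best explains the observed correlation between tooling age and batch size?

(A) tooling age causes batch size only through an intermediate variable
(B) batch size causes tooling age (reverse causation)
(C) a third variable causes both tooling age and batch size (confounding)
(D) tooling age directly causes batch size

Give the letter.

A

Tooling age reaches batch size through tooling age → rework hours → batch size — an indirect causal chain with no direct tooling age → batch size link. No variable causes both tooling age and batch size, so confounding is ruled out; the effect is mediated.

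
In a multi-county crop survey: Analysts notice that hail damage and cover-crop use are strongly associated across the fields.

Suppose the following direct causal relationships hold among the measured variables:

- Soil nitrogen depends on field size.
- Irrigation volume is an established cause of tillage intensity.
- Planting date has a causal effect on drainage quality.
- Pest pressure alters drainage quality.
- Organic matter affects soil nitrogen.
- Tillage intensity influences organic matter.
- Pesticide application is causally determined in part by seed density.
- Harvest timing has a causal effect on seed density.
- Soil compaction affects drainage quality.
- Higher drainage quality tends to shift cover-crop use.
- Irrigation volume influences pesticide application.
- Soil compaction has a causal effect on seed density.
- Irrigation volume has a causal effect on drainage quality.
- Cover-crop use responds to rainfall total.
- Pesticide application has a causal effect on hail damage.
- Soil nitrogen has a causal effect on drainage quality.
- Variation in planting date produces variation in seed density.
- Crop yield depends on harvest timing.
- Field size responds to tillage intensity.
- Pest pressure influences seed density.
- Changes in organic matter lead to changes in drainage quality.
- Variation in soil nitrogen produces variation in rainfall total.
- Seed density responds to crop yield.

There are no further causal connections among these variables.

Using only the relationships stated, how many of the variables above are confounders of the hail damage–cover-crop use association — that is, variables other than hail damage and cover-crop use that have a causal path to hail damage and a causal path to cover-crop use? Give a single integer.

The common causes are: irrigation volume (to hail damage via irrigation volume → pesticide application → hail damage; to cover-crop use via irrigation volume → drainage quality → cover-crop use); pest pressure (to hail damage via pest pressure → seed density → pesticide application → hail damage; to cover-crop use via pest pressure → drainage quality → cover-crop use); planting date (to hail damage via planting date → seed density → pesticide application → hail damage; to cover-crop use via planting date → drainage quality → cover-crop use); soil compaction (to hail damage via soil compaction → seed density → pesticide application → hail damage; to cover-crop use via soil compaction → drainage quality → cover-crop use).
Every other variable lacks a causal path to at least one of hail damage and cover-crop use.

4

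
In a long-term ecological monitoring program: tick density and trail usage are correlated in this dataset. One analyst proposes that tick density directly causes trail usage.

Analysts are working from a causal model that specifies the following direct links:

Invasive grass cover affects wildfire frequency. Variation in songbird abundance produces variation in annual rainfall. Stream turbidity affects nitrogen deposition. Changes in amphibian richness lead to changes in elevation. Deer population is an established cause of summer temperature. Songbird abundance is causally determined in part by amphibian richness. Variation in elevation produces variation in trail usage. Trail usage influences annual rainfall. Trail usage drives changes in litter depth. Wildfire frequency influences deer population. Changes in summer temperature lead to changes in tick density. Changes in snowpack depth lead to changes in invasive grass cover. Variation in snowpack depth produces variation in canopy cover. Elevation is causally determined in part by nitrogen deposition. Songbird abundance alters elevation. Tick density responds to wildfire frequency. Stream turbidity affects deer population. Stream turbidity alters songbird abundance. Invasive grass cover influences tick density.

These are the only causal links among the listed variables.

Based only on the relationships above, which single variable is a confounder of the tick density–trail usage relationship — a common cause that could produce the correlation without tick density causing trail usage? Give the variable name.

Stream turbidity has a causal path to tick density (stream turbidity → deer population → summer temperature → tick density) and a separate causal path to trail usage (stream turbidity → nitrogen deposition → elevation → trail usage), so it is a common cause of both.
No stated relationship gives tick density a causal route to trail usage, so the correlation is explained by the shared upstream cause rather than a direct effect.

stream turbidity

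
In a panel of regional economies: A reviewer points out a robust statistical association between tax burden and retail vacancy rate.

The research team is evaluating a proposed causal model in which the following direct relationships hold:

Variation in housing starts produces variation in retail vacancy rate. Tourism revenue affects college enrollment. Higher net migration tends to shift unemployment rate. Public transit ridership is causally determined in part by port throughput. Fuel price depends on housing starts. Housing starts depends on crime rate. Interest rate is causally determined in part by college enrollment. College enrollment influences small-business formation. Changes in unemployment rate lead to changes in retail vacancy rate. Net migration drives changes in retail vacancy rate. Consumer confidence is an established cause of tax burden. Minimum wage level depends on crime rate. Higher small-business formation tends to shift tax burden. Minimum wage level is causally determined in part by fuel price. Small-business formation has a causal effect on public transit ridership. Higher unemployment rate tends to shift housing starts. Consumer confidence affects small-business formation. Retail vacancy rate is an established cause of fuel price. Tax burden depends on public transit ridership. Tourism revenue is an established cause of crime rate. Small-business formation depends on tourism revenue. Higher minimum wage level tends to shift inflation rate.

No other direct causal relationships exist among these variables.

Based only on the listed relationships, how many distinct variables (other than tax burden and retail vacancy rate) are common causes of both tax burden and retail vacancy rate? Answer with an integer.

The common causes are: tourism revenue (to tax burden via tourism revenue → small-business formation → tax burden; to retail vacancy rate via tourism revenue → crime rate → housing starts → retail vacancy rate).
Every other variable lacks a causal path to at least one of tax burden and retail vacancy rate.

1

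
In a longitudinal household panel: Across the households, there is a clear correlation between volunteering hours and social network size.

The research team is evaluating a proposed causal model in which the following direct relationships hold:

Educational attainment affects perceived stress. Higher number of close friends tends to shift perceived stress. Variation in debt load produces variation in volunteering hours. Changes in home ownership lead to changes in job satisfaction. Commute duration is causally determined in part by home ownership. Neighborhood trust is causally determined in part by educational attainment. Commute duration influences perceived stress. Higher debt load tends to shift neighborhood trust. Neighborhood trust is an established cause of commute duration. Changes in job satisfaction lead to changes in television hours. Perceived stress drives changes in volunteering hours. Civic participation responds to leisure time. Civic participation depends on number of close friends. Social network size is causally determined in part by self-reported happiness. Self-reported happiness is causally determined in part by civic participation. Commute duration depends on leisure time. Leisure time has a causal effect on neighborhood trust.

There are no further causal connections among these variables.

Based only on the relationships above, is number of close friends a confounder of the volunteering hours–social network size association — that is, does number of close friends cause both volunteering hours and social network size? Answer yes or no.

Number of close friends has a causal path to volunteering hours (number of close friends → perceived stress → volunteering hours) and to social network size (number of close friends → civic participation → self-reported happiness → social network size), so it is a common cause of both — a confounder.

yes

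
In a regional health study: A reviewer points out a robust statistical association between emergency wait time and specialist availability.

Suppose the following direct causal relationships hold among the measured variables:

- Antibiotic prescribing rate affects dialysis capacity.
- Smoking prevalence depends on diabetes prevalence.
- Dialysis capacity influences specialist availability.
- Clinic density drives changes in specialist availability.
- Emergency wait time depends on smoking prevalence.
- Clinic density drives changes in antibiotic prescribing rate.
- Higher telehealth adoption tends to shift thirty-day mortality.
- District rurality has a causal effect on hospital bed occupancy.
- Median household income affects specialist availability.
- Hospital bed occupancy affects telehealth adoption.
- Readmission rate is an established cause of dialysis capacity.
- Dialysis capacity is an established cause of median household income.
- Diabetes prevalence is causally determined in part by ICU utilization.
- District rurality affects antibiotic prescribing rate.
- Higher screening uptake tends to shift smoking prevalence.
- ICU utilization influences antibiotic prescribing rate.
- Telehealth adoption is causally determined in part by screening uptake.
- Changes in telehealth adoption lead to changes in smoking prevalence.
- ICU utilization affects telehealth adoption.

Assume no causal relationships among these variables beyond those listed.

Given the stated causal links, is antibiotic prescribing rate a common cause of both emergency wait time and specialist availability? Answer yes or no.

Antibiotic prescribing rate has no stated causal path to emergency wait time. A confounder must cause both variables, so antibiotic prescribing rate does not qualify.

no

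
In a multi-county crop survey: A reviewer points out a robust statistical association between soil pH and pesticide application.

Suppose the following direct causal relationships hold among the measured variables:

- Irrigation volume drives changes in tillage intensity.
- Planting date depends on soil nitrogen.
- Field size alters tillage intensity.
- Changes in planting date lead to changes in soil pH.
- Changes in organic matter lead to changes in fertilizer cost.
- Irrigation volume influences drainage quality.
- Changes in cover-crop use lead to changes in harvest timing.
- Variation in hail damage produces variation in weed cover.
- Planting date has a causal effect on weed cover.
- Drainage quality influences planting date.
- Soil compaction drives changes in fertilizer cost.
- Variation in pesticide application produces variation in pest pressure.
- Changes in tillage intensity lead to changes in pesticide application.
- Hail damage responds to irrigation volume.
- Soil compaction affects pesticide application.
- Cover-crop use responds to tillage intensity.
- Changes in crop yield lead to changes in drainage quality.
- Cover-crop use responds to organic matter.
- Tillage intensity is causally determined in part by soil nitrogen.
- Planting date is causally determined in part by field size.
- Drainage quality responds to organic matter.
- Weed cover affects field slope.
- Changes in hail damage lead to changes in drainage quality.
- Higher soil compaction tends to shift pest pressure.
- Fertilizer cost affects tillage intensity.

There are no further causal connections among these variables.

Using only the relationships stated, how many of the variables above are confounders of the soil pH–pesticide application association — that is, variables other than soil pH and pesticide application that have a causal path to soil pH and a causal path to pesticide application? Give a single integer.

The common causes are: field size (to soil pH via field size → planting date → soil pH; to pesticide application via field size → tillage intensity → pesticide application); irrigation volume (to soil pH via irrigation volume → drainage quality → planting date → soil pH; to pesticide application via irrigation volume → tillage intensity → pesticide application); organic matter (to soil pH via organic matter → drainage quality → planting date → soil pH; to pesticide application via organic matter → fertilizer cost → tillage intensity → pesticide application); soil nitrogen (to soil pH via soil nitrogen → planting date → soil pH; to pesticide application via soil nitrogen → tillage intensity → pesticide application).
Every other variable lacks a causal path to at least one of soil pH and pesticide application.

4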